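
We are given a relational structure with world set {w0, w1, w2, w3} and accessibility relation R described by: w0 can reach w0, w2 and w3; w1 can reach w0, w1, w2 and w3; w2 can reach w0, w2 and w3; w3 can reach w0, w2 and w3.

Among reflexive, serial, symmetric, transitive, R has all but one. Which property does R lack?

symmetric

Reflexive: yes — every world is R-related to itself.
Serial: yes — every world has a successor (e.g. w0 R w0).
Symmetric: no — w1 R w0 but not w0 R w1.
Transitive: yes — every two-step R-path is closed by a direct edge.
Only symmetric fails.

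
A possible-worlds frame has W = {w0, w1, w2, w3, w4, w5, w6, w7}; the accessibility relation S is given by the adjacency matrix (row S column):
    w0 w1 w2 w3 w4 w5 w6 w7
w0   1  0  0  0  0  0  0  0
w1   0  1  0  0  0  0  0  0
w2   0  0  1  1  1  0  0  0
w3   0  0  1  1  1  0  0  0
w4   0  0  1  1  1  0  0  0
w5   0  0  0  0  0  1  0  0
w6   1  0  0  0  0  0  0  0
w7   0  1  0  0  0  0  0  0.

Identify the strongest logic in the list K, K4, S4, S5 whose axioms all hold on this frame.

K4

Transitive (axiom 4): yes — every two-step S-path is closed by a direct edge.
Reflexive (axiom T): no — w6 is not related to itself.
Euclidean (axiom 5): yes — any two successors of a common world are S-related.
So F validates K, K4; S4 would additionally require S to be reflexive. The strongest is K4.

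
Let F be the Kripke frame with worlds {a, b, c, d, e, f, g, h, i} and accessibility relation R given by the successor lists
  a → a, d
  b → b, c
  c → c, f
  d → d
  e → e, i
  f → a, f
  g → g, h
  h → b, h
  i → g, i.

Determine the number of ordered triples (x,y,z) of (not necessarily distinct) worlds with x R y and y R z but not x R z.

7

Enumerating: (b,c,f), (c,f,a), (e,i,g), (f,a,d), (g,h,b), (h,b,c), (i,g,h).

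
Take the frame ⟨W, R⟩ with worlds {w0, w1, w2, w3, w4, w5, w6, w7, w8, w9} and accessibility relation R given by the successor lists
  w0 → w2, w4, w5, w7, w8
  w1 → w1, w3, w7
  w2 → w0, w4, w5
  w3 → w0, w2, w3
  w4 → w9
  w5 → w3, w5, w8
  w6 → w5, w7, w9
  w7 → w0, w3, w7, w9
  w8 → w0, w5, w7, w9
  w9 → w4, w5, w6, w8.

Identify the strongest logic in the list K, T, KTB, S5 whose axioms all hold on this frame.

K

Reflexive (axiom T): no — w0 is not related to itself.
Symmetric (axiom B): no — w0 R w4 but not w4 R w0.
Euclidean (axiom 5): no — w0 R w2 and w0 R w7, but not w2 R w7.
So F validates K; T would additionally require R to be reflexive. The strongest is K.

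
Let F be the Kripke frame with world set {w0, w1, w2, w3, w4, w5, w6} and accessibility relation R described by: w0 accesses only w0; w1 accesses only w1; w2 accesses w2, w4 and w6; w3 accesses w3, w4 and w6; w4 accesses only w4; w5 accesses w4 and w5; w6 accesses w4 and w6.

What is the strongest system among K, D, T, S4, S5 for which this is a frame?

Serial (axiom D): yes — every world has a successor (e.g. w0 R w0).
Reflexive (axiom T): yes — every world is R-related to itself.
Transitive (axiom 4): yes — every two-step R-path is closed by a direct edge.
Euclidean (axiom 5): no — w2 R w4 and w2 R w6, but not w4 R w6.
So F validates K, D, T, S4; S5 would additionally require R to be Euclidean. The strongest is S4.

S4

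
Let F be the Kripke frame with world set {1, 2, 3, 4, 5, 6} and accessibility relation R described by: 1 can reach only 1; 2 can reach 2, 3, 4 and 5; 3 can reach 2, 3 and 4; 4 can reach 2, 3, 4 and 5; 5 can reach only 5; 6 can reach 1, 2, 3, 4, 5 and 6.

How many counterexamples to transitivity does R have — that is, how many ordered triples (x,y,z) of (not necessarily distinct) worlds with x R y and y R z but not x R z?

2

Enumerating: (3,2,5), (3,4,5).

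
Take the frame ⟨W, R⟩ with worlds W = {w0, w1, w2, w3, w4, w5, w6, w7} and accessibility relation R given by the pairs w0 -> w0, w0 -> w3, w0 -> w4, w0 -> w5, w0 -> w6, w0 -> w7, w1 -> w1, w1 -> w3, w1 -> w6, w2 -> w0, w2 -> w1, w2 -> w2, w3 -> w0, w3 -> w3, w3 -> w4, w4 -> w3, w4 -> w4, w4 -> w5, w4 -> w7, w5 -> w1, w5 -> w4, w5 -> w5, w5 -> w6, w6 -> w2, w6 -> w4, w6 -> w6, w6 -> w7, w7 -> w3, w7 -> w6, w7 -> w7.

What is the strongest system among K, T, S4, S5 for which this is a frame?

T

Reflexive (axiom T): yes — every world is R-related to itself.
Transitive (axiom 4): no — w0 R w5 and w5 R w1, but not w0 R w1.
Euclidean (axiom 5): no — w0 R w3 and w0 R w5, but not w3 R w5.
So F validates K, T; S4 would additionally require R to be transitive. The strongest is T.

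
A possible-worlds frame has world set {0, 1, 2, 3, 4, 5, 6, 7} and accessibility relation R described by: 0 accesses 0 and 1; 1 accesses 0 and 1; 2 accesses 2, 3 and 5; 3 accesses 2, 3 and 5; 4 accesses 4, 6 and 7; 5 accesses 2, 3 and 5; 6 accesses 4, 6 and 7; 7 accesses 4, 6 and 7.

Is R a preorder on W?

Yes

Reflexive: yes — every world is R-related to itself.
Transitive: yes — every two-step R-path is closed by a direct edge.
So R is a preorder.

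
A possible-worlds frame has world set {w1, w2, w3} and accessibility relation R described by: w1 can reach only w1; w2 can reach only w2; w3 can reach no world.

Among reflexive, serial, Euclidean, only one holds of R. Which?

Euclidean

Reflexive: no — w3 is not related to itself.
Serial: no — w3 has no R-successor.
Euclidean: yes — any two successors of a common world are R-related.
Only Euclidean holds.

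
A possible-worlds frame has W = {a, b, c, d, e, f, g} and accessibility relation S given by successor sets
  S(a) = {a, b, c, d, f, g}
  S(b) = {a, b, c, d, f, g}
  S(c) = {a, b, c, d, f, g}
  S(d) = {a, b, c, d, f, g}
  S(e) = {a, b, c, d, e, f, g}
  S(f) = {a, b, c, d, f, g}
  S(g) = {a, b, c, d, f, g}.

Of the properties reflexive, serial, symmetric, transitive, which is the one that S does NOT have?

symmetric

Reflexive: yes — every world is S-related to itself.
Serial: yes — every world has a successor (e.g. a S a).
Symmetric: no — e S a but not a S e.
Transitive: yes — every two-step S-path is closed by a direct edge.
Only symmetric fails.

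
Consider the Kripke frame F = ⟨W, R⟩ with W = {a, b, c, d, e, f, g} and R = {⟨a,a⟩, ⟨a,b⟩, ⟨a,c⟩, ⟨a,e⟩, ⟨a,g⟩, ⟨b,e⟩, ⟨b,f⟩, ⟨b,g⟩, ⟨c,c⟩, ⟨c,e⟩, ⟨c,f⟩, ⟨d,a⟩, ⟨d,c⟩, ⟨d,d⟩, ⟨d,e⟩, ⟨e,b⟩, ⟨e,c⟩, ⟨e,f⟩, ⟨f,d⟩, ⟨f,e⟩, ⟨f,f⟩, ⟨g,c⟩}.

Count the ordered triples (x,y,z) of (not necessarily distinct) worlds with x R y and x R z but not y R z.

35

Enumerating: (a,b,a), (a,b,b), (a,b,c), (a,c,a), (a,c,b), (a,c,g), (a,e,a), (a,e,e), (a,e,g), (a,g,a), (a,g,b), (a,g,e), … and 23 more.
Total: 35.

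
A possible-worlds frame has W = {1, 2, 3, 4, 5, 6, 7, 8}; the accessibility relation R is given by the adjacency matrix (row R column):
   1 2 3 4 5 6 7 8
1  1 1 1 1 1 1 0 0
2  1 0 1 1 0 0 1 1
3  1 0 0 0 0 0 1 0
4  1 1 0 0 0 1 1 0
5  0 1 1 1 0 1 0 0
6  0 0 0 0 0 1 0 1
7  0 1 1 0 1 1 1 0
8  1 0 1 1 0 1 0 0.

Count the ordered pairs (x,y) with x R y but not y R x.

Enumerating: (1,5), (1,6), (2,3), (2,8), (4,6), (4,7), (5,2), (5,3), (5,4), (5,6), (7,5), (7,6), (8,1), (8,3), (8,4).

15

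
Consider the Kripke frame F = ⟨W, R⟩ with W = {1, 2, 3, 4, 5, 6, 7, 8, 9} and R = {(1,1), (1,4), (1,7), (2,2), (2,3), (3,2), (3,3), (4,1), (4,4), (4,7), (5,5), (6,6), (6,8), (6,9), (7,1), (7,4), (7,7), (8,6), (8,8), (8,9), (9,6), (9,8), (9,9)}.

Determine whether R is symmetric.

Symmetric: yes — every pair in R has its reverse in R.

Yes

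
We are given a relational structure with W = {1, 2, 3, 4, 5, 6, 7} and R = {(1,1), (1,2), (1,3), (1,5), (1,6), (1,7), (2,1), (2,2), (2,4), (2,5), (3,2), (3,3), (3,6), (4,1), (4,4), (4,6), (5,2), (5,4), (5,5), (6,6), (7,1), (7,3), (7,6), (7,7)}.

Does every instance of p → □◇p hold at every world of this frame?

No

Axiom B corresponds to the accessibility relation being symmetric.
Symmetric: no — 1 R 3 but not 3 R 1.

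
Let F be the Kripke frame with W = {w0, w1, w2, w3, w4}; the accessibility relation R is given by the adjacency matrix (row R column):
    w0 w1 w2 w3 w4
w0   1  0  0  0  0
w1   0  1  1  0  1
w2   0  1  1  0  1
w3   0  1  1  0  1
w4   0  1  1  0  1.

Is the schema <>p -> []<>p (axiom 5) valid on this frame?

Yes

By correspondence theory, 5 is valid on a frame iff R is Euclidean.
Euclidean: yes — any two successors of a common world are R-related.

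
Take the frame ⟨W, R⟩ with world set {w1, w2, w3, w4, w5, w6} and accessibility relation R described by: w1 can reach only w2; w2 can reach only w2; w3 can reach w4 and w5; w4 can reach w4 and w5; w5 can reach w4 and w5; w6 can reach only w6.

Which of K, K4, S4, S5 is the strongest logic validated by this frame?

Transitive (axiom 4): yes — every two-step R-path is closed by a direct edge.
Reflexive (axiom T): no — w1 is not related to itself.
Euclidean (axiom 5): yes — any two successors of a common world are R-related.
So F validates K, K4; S4 would additionally require R to be reflexive. The strongest is K4.

K4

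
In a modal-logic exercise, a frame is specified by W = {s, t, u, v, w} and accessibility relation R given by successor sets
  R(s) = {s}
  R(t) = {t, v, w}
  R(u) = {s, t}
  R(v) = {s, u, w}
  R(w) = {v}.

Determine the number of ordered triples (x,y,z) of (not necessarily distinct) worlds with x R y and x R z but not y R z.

Enumerating: (t,v,t), (t,v,v), (t,w,t), (t,w,w), (u,s,t), (u,t,s), (v,s,u), (v,s,w), (v,u,u), (v,u,w), (v,w,s), (v,w,u), (v,w,w), (w,v,v).

14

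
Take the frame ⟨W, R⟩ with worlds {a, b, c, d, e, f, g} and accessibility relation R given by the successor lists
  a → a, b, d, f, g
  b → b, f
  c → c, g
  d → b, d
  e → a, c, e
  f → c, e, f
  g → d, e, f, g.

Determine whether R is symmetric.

Symmetric: no — a R b but not b R a.

No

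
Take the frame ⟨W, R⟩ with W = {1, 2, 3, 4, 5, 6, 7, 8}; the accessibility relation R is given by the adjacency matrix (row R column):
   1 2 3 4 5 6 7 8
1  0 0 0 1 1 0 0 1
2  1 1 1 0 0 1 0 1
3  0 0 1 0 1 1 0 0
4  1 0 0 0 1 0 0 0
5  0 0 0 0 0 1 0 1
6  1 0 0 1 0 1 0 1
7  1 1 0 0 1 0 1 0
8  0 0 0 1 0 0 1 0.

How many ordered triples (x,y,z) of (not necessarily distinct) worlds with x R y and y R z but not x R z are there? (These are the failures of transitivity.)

36

Enumerating: (1,4,1), (1,5,6), (1,8,7), (2,1,4), (2,1,5), (2,3,5), (2,6,4), (2,8,4), (2,8,7), (3,5,8), (3,6,1), (3,6,4), … and 24 more.
Total: 36.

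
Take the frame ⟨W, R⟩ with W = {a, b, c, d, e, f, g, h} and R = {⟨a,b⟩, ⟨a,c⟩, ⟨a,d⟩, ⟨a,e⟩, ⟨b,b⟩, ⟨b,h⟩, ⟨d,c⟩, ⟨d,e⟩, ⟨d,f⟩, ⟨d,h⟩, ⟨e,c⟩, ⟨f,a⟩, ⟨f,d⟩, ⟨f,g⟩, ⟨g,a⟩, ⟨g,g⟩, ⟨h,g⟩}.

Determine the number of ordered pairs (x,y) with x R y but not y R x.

Enumerating: (a,b), (a,c), (a,d), (a,e), (b,h), (d,c), (d,e), (d,h), (e,c), (f,a), (f,g), (g,a), (h,g).

13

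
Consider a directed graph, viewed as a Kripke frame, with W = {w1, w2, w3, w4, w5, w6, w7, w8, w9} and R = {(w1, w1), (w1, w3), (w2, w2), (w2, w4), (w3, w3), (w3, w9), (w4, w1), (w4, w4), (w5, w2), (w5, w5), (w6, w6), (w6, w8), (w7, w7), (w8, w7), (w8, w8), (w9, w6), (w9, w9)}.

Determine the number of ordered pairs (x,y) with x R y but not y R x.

8

Enumerating: (w1,w3), (w2,w4), (w3,w9), (w4,w1), (w5,w2), (w6,w8), (w8,w7), (w9,w6).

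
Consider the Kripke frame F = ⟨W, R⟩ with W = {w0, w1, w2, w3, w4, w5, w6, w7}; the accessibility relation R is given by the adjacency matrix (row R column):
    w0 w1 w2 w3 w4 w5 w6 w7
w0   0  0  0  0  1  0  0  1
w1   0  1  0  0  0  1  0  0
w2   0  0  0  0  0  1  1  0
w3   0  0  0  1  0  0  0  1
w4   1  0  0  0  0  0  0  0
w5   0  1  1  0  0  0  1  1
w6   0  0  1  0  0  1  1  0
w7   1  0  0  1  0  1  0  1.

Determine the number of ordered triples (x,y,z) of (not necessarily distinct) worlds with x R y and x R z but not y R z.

27

Enumerating: (w0,w4,w4), (w0,w4,w7), (w0,w7,w4), (w1,w5,w5), (w2,w5,w5), (w4,w0,w0), (w5,w1,w2), (w5,w1,w6), (w5,w1,w7), (w5,w2,w1), (w5,w2,w2), (w5,w2,w7), … and 15 more.
Total: 27.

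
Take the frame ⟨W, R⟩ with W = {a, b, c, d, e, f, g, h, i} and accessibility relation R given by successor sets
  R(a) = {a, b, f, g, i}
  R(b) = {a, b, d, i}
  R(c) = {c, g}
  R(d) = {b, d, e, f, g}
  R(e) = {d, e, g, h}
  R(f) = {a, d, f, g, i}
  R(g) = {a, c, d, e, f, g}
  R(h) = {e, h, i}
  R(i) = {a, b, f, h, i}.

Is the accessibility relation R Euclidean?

Euclidean: no — a R b and a R f, but not b R f.

No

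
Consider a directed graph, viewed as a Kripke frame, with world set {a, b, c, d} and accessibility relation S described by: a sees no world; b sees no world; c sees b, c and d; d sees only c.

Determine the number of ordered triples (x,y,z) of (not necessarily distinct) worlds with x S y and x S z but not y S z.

5

Enumerating: (c,b,b), (c,b,c), (c,b,d), (c,d,b), (c,d,d).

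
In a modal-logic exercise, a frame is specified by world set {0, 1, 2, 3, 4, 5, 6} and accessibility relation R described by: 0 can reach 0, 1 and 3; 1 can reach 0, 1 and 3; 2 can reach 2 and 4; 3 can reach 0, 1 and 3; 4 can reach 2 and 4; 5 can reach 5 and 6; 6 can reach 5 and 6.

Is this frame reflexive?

Yes

Reflexive: yes — every world is R-related to itself.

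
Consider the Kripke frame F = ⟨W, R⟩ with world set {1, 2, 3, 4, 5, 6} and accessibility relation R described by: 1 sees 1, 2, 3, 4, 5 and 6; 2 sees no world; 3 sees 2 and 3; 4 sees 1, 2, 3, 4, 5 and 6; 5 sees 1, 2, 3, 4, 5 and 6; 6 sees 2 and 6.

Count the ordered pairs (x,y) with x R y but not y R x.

Enumerating: (1,2), (1,3), (1,6), (3,2), (4,2), (4,3), (4,6), (5,2), (5,3), (5,6), (6,2).

11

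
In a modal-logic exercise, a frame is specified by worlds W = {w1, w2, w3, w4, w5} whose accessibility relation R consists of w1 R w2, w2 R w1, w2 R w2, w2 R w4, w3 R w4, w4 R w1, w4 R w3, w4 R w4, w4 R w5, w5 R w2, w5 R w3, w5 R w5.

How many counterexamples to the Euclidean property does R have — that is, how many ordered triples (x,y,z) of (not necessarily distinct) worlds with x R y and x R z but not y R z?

17

Enumerating: (w2,w1,w1), (w2,w1,w4), (w2,w4,w2), (w4,w1,w1), (w4,w1,w3), (w4,w1,w4), (w4,w1,w5), (w4,w3,w1), (w4,w3,w3), (w4,w3,w5), (w4,w5,w1), (w4,w5,w4), (w5,w2,w3), (w5,w2,w5), (w5,w3,w2), (w5,w3,w3), (w5,w3,w5).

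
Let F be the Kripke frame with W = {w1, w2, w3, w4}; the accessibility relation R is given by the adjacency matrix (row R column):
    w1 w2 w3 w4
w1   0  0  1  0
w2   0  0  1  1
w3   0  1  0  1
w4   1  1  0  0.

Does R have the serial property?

Yes

Serial: yes — every world has a successor (e.g. w1 R w3).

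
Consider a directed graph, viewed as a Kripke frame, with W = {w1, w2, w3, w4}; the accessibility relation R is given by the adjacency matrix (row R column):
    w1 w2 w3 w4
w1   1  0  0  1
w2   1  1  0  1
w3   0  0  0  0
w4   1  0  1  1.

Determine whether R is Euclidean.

Euclidean: no — w4 R w1 and w4 R w3, but not w1 R w3.

No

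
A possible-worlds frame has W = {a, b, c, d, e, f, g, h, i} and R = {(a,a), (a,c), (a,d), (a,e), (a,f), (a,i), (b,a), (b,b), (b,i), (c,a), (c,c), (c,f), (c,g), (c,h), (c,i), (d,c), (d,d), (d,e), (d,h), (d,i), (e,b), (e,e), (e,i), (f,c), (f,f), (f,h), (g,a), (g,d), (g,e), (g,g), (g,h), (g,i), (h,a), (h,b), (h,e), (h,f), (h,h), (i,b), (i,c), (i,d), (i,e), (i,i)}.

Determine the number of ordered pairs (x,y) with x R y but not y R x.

19

Enumerating: (a,d), (a,e), (a,f), (a,i), (b,a), (c,g), (c,h), (d,c), (d,e), (d,h), (e,b), (g,a), … and 7 more.
Total: 19.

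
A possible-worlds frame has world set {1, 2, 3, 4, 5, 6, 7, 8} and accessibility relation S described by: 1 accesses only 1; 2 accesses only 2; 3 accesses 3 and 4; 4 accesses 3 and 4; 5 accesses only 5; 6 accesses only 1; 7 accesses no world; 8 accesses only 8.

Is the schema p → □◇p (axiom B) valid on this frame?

Axiom B corresponds to the accessibility relation being symmetric.
Symmetric: no — 6 S 1 but not 1 S 6.

No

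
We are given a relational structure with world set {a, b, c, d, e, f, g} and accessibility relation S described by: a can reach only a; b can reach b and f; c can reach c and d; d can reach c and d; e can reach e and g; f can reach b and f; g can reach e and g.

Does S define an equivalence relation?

Yes

Reflexive: yes — every world is S-related to itself.
Symmetric: yes — every pair in S has its reverse in S.
Transitive: yes — every two-step S-path is closed by a direct edge.
So S is an equivalence relation.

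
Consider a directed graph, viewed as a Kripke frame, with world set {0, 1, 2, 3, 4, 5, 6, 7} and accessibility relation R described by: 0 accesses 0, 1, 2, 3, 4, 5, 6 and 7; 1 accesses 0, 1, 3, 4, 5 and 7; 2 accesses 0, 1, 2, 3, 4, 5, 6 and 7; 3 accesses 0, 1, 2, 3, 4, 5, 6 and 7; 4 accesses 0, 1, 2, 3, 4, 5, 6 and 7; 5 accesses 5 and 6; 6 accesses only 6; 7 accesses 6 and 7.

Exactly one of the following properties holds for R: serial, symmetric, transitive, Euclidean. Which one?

Serial: yes — every world has a successor (e.g. 0 R 0).
Symmetric: no — 0 R 5 but not 5 R 0.
Transitive: no — 1 R 0 and 0 R 2, but not 1 R 2.
Euclidean: no — 0 R 1 and 0 R 2, but not 1 R 2.
Only serial holds.

serial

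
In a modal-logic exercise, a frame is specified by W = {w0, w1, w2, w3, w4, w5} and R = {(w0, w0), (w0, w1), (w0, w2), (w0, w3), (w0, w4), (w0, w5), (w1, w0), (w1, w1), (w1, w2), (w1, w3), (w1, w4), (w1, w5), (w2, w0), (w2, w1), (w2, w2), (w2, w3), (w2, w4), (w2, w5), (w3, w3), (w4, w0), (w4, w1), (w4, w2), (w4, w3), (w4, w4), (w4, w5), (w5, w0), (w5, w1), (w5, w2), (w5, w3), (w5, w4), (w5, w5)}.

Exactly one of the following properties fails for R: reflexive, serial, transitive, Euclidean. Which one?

Reflexive: yes — every world is R-related to itself.
Serial: yes — every world has a successor (e.g. w0 R w0).
Transitive: yes — every two-step R-path is closed by a direct edge.
Euclidean: no — w0 R w3 and w0 R w1, but not w3 R w1.
Only Euclidean fails.

Euclidean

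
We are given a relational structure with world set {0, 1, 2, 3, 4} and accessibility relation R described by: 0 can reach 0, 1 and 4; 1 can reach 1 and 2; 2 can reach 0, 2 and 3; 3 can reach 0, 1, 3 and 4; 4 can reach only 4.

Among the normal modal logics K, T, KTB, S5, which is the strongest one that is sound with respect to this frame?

T

Reflexive (axiom T): yes — every world is R-related to itself.
Symmetric (axiom B): no — 0 R 1 but not 1 R 0.
Euclidean (axiom 5): no — 0 R 1 and 0 R 4, but not 1 R 4.
So F validates K, T; KTB would additionally require R to be symmetric. The strongest is T.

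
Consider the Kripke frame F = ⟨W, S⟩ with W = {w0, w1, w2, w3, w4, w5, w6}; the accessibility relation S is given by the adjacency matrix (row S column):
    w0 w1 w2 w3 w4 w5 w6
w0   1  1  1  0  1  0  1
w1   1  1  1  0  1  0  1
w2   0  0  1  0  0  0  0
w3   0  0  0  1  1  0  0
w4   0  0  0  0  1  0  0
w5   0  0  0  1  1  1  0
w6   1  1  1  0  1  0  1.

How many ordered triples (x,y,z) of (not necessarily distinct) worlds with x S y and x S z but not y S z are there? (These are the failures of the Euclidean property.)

Enumerating: (w0,w2,w0), (w0,w2,w1), (w0,w2,w4), (w0,w2,w6), (w0,w4,w0), (w0,w4,w1), (w0,w4,w2), (w0,w4,w6), (w1,w2,w0), (w1,w2,w1), (w1,w2,w4), (w1,w2,w6), … and 16 more.
Total: 28.

28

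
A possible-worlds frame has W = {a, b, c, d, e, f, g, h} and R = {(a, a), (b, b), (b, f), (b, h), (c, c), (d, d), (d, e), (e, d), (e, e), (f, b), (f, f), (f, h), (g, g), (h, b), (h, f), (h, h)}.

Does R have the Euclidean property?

Euclidean: yes — any two successors of a common world are R-related.

Yes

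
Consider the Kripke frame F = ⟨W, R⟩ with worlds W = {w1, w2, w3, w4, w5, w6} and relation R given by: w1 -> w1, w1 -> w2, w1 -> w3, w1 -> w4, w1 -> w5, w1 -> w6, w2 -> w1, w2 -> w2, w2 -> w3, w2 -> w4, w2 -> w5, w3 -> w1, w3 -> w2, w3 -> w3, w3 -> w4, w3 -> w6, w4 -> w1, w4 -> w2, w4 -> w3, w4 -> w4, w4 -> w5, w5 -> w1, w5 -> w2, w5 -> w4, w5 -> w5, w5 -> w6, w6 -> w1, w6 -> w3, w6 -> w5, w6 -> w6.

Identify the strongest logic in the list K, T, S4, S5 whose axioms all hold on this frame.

Reflexive (axiom T): yes — every world is R-related to itself.
Transitive (axiom 4): no — w2 R w1 and w1 R w6, but not w2 R w6.
Euclidean (axiom 5): no — w1 R w2 and w1 R w6, but not w2 R w6.
So F validates K, T; S4 would additionally require R to be transitive. The strongest is T.

T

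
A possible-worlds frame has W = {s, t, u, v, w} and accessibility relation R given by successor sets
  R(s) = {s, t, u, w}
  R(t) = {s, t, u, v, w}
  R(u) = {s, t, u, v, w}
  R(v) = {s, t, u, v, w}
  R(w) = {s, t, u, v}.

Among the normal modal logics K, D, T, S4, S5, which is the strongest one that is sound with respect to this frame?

D

Serial (axiom D): yes — every world has a successor (e.g. s R s).
Reflexive (axiom T): no — w is not related to itself.
Transitive (axiom 4): no — s R t and t R v, but not s R v.
Euclidean (axiom 5): no — t R s and t R v, but not s R v.
So F validates K, D; T would additionally require R to be reflexive. The strongest is D.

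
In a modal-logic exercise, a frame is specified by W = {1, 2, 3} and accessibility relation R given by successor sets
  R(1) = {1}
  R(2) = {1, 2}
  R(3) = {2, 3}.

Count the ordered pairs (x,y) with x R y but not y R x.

Enumerating: (2,1), (3,2).

2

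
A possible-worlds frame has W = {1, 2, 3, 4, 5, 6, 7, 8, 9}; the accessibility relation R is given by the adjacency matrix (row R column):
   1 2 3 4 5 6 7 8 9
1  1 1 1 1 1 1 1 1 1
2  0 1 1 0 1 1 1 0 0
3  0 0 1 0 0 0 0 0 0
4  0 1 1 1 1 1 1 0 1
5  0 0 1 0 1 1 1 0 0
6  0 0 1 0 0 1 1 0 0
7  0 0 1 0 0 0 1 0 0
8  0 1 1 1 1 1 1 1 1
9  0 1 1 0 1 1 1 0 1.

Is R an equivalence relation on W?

No

Reflexive: yes — every world is R-related to itself.
Symmetric: no — 1 R 2 but not 2 R 1.
Transitive: yes — every two-step R-path is closed by a direct edge.
So R is not an equivalence relation.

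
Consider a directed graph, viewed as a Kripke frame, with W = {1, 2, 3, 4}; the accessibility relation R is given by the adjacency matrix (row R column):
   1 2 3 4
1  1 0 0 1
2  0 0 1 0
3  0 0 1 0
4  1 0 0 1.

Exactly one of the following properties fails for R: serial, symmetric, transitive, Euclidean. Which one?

symmetric

Serial: yes — every world has a successor (e.g. 1 R 1).
Symmetric: no — 2 R 3 but not 3 R 2.
Transitive: yes — every two-step R-path is closed by a direct edge.
Euclidean: yes — any two successors of a common world are R-related.
Only symmetric fails.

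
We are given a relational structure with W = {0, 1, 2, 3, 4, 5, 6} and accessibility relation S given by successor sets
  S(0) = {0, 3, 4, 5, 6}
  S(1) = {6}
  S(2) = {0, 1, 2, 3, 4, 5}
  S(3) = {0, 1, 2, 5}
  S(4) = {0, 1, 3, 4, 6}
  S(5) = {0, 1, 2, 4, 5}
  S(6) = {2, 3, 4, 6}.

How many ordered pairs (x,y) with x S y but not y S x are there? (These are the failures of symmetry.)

Enumerating: (0,6), (1,6), (2,0), (2,1), (2,4), (3,1), (3,5), (4,1), (4,3), (5,1), (5,4), (6,2), (6,3).

13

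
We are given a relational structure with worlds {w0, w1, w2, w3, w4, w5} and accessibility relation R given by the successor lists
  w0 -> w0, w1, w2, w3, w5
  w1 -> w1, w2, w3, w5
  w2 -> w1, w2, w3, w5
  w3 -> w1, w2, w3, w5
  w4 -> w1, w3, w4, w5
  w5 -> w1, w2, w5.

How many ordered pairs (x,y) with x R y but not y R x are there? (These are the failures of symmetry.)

8

Enumerating: (w0,w1), (w0,w2), (w0,w3), (w0,w5), (w3,w5), (w4,w1), (w4,w3), (w4,w5).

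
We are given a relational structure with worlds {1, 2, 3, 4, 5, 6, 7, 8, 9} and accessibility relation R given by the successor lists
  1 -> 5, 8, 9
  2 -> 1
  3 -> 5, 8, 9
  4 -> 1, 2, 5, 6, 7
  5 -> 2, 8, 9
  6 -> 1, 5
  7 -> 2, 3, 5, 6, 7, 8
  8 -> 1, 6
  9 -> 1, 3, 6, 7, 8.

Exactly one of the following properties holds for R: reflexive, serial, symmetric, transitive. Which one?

Reflexive: no — 1 is not related to itself.
Serial: yes — every world has a successor (e.g. 1 R 5).
Symmetric: no — 1 R 5 but not 5 R 1.
Transitive: no — 1 R 5 and 5 R 2, but not 1 R 2.
Only serial holds.

serial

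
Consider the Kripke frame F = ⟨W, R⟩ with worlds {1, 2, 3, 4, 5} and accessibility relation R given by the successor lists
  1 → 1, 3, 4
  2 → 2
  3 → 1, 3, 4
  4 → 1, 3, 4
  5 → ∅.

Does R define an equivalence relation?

Reflexive: no — 5 is not related to itself.
Symmetric: yes — every pair in R has its reverse in R.
Transitive: yes — every two-step R-path is closed by a direct edge.
So R is not an equivalence relation.

No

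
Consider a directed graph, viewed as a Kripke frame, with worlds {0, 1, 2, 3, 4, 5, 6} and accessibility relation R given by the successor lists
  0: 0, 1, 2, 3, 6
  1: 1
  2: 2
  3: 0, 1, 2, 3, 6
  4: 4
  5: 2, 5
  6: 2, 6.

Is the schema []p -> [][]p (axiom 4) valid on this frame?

Yes

Axiom 4 corresponds to the accessibility relation being transitive.
Transitive: yes — every two-step R-path is closed by a direct edge.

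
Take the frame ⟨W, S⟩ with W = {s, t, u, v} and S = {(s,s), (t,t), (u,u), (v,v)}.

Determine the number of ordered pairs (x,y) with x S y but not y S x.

0

S is symmetric; there are no such tuples.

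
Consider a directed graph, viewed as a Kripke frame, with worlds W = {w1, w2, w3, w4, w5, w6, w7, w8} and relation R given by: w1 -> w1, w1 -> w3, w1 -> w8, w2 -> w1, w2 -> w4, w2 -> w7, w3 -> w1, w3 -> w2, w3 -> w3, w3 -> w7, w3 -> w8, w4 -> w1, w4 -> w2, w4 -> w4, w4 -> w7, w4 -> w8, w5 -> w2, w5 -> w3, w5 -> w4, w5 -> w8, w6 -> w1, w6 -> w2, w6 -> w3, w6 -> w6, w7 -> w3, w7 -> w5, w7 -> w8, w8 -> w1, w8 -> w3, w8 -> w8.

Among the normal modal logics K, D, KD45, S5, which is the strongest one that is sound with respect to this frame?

Serial (axiom D): yes — every world has a successor (e.g. w1 R w1).
Euclidean (axiom 5): no — w2 R w1 and w2 R w4, but not w1 R w4.
Transitive (axiom 4): no — w1 R w3 and w3 R w2, but not w1 R w2.
Reflexive (axiom T): no — w2 is not related to itself.
So F validates K, D; KD45 would additionally require R to be Euclidean and transitive. The strongest is D.

D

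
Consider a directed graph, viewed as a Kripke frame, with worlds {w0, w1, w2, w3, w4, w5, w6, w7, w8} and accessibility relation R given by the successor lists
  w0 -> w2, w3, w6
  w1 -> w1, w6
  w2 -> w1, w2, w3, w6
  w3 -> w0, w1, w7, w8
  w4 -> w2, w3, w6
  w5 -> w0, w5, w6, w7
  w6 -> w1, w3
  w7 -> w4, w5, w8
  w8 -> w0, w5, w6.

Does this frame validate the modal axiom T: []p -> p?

By correspondence theory, T is valid on a frame iff R is reflexive.
Reflexive: no — w0 is not related to itself.

No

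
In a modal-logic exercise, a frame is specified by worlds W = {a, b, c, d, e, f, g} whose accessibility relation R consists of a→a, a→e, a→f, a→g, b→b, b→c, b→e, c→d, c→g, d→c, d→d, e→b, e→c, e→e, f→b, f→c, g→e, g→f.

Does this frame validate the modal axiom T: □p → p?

No

Axiom T corresponds to the accessibility relation being reflexive.
Reflexive: no — c is not related to itself.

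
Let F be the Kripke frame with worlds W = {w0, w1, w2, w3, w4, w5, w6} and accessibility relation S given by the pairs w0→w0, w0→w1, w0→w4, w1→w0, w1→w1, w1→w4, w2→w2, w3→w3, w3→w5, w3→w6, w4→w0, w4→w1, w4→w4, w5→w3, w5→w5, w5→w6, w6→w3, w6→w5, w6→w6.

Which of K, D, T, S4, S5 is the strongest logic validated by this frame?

S5

Serial (axiom D): yes — every world has a successor (e.g. w0 S w0).
Reflexive (axiom T): yes — every world is S-related to itself.
Transitive (axiom 4): yes — every two-step S-path is closed by a direct edge.
Euclidean (axiom 5): yes — any two successors of a common world are S-related.
So F validates K, D, T, S4, S5. The strongest is S5.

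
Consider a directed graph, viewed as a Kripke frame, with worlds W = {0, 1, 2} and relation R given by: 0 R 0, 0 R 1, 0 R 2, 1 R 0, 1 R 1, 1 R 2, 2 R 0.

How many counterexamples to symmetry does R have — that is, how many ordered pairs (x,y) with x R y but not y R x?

Enumerating: (1,2).

1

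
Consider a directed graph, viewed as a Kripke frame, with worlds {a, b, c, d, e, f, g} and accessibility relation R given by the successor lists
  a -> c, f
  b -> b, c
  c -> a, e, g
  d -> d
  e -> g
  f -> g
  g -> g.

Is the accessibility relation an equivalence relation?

No

Reflexive: no — a is not related to itself.
Symmetric: no — a R f but not f R a.
Transitive: no — a R c and c R e, but not a R e.
So R is not an equivalence relation.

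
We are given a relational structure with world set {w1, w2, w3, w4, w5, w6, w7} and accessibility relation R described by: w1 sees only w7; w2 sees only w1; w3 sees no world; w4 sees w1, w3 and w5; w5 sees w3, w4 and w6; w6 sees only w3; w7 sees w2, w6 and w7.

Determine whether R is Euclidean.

No

Euclidean: no — w4 R w1 and w4 R w3, but not w1 R w3.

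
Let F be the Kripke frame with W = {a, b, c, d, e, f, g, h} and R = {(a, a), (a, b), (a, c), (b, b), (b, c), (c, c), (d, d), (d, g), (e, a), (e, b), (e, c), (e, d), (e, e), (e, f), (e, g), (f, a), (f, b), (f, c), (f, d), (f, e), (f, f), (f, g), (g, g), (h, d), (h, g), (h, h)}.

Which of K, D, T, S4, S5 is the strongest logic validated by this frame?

S4

Serial (axiom D): yes — every world has a successor (e.g. a R a).
Reflexive (axiom T): yes — every world is R-related to itself.
Transitive (axiom 4): yes — every two-step R-path is closed by a direct edge.
Euclidean (axiom 5): no — a R c and a R b, but not c R b.
So F validates K, D, T, S4; S5 would additionally require R to be Euclidean. The strongest is S4.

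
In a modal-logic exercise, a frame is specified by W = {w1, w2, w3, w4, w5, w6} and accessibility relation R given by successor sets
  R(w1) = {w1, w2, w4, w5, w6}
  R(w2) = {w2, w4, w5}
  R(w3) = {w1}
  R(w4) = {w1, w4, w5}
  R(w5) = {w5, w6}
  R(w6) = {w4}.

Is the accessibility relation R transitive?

No

Transitive: no — w2 R w4 and w4 R w1, but not w2 R w1.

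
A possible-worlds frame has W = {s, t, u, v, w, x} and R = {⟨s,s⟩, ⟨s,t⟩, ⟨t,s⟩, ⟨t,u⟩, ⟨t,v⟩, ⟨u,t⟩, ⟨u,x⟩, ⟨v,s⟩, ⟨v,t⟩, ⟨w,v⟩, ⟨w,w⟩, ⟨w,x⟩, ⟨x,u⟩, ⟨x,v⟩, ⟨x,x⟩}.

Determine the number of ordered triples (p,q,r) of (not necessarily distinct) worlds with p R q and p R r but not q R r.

Enumerating: (s,t,t), (t,s,u), (t,s,v), (t,u,s), (t,u,u), (t,u,v), (t,v,u), (t,v,v), (u,t,t), (u,t,x), (u,x,t), (v,t,t), … and 9 more.
Total: 21.

21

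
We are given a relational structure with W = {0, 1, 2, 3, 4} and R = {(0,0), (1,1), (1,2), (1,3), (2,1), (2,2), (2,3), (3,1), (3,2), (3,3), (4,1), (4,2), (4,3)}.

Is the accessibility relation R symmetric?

Symmetric: no — 4 R 1 but not 1 R 4.

No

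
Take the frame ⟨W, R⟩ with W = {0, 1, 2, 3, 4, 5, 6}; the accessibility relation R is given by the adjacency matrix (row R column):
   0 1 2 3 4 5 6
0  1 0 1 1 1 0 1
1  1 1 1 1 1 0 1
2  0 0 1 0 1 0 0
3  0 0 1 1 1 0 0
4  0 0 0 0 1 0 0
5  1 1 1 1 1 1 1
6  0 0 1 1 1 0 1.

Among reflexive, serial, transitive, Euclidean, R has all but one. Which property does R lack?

Reflexive: yes — every world is R-related to itself.
Serial: yes — every world has a successor (e.g. 0 R 0).
Transitive: yes — every two-step R-path is closed by a direct edge.
Euclidean: no — 0 R 2 and 0 R 3, but not 2 R 3.
Only Euclidean fails.

Euclidean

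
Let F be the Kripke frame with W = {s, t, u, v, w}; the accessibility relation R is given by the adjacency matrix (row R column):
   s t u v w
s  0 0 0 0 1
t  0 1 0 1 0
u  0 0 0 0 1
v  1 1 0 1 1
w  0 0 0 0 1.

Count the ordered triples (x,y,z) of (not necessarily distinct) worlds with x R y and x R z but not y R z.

Enumerating: (v,s,s), (v,s,t), (v,s,v), (v,t,s), (v,t,w), (v,w,s), (v,w,t), (v,w,v).

8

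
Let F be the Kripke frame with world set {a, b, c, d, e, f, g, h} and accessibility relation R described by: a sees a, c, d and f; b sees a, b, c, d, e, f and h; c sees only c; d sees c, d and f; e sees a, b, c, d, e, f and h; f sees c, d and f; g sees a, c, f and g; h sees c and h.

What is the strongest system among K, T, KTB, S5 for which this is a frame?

Reflexive (axiom T): yes — every world is R-related to itself.
Symmetric (axiom B): no — a R c but not c R a.
Euclidean (axiom 5): no — a R c and a R d, but not c R d.
So F validates K, T; KTB would additionally require R to be symmetric. The strongest is T.

T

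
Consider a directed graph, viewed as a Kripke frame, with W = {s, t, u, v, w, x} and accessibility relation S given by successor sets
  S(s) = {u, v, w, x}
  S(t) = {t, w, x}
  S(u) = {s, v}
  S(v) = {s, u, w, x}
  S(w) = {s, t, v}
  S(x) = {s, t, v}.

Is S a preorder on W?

No

Reflexive: no — s is not related to itself.
Transitive: no — s S w and w S t, but not s S t.
So S is not a preorder.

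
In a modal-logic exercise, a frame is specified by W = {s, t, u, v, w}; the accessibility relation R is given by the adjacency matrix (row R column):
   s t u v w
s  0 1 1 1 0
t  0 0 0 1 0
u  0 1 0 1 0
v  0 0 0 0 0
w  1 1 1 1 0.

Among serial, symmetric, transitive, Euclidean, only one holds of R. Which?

Serial: no — v has no R-successor.
Symmetric: no — s R t but not t R s.
Transitive: yes — every two-step R-path is closed by a direct edge.
Euclidean: no — s R t and s R u, but not t R u.
Only transitive holds.

transitive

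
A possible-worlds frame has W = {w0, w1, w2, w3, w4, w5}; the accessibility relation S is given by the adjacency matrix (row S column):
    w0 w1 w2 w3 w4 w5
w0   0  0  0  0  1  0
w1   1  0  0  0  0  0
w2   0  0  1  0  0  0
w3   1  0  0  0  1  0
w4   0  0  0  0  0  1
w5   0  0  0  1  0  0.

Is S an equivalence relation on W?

No

Reflexive: no — w0 is not related to itself.
Symmetric: no — w0 S w4 but not w4 S w0.
Transitive: no — w0 S w4 and w4 S w5, but not w0 S w5.
So S is not an equivalence relation.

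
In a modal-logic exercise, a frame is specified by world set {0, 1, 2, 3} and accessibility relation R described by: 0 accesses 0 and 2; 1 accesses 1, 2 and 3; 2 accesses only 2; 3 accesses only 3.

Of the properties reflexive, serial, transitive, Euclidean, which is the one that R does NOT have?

Reflexive: yes — every world is R-related to itself.
Serial: yes — every world has a successor (e.g. 0 R 0).
Transitive: yes — every two-step R-path is closed by a direct edge.
Euclidean: no — 1 R 2 and 1 R 3, but not 2 R 3.
Only Euclidean fails.

Euclidean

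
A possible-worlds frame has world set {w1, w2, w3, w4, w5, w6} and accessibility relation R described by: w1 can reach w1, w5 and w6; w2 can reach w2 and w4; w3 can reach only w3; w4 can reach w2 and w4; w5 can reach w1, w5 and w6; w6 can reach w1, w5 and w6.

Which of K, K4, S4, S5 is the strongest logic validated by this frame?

Transitive (axiom 4): yes — every two-step R-path is closed by a direct edge.
Reflexive (axiom T): yes — every world is R-related to itself.
Euclidean (axiom 5): yes — any two successors of a common world are R-related.
So F validates K, K4, S4, S5. The strongest is S5.

S5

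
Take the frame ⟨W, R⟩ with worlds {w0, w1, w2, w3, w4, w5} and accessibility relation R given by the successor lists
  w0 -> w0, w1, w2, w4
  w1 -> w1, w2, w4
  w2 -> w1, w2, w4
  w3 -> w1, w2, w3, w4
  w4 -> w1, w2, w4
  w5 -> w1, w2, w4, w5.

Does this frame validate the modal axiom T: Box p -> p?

Yes

The schema T characterises exactly the reflexive frames.
Reflexive: yes — every world is R-related to itself.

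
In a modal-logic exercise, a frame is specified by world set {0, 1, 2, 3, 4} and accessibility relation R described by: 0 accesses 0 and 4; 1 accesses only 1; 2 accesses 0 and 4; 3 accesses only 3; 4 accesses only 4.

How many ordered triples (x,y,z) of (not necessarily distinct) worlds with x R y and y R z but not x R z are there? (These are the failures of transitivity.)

R is transitive; there are no such tuples.

0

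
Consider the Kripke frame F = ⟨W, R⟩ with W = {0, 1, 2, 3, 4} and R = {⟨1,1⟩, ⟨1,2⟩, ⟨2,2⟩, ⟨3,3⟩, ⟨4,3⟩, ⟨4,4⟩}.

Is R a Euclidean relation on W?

Euclidean: no — 1 R 2 and 1 R 1, but not 2 R 1.

No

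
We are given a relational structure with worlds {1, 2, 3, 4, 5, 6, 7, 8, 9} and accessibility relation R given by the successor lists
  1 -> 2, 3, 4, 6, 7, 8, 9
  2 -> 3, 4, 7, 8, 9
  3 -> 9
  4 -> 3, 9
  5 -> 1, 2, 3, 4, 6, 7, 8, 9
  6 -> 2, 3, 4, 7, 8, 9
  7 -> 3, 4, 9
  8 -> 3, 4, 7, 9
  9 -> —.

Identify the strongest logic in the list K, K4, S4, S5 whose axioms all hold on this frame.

Transitive (axiom 4): yes — every two-step R-path is closed by a direct edge.
Reflexive (axiom T): no — 1 is not related to itself.
Euclidean (axiom 5): no — 1 R 2 and 1 R 6, but not 2 R 6.
So F validates K, K4; S4 would additionally require R to be reflexive. The strongest is K4.

K4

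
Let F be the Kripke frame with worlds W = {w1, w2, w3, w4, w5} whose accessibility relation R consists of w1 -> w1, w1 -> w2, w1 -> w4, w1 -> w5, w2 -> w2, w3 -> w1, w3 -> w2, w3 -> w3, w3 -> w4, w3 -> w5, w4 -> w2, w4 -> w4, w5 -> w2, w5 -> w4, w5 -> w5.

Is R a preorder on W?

Reflexive: yes — every world is R-related to itself.
Transitive: yes — every two-step R-path is closed by a direct edge.
So R is a preorder.

Yes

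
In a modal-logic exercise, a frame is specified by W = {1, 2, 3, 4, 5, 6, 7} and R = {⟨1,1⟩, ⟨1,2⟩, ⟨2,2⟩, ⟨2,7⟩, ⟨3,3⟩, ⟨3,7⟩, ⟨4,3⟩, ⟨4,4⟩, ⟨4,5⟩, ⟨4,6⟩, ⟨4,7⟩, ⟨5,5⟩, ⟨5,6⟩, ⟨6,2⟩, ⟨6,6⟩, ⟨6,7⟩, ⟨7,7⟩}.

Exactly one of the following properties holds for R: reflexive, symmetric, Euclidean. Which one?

Reflexive: yes — every world is R-related to itself.
Symmetric: no — 1 R 2 but not 2 R 1.
Euclidean: no — 4 R 3 and 4 R 5, but not 3 R 5.
Only reflexive holds.

reflexive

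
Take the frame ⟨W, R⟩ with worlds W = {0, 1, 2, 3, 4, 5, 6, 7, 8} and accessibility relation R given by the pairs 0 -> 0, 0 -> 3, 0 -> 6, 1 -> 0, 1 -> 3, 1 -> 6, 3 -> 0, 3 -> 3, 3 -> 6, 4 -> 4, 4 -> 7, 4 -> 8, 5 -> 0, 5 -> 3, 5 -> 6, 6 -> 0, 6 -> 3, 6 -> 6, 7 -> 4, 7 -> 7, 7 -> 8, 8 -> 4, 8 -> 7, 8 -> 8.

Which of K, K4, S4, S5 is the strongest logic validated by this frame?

K4

Transitive (axiom 4): yes — every two-step R-path is closed by a direct edge.
Reflexive (axiom T): no — 1 is not related to itself.
Euclidean (axiom 5): yes — any two successors of a common world are R-related.
So F validates K, K4; S4 would additionally require R to be reflexive. The strongest is K4.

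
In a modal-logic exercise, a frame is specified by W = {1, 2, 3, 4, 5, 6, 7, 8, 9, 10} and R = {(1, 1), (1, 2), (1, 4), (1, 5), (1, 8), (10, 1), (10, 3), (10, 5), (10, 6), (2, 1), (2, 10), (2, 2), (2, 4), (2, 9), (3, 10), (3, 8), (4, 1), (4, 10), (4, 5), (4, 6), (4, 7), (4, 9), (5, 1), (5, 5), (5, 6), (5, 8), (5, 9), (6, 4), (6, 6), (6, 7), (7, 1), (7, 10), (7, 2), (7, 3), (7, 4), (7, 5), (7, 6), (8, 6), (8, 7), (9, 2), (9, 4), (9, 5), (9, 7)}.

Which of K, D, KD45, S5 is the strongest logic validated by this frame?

D

Serial (axiom D): yes — every world has a successor (e.g. 1 R 1).
Euclidean (axiom 5): no — 1 R 2 and 1 R 5, but not 2 R 5.
Transitive (axiom 4): no — 1 R 2 and 2 R 10, but not 1 R 10.
Reflexive (axiom T): no — 3 is not related to itself.
So F validates K, D; KD45 would additionally require R to be Euclidean and transitive. The strongest is D.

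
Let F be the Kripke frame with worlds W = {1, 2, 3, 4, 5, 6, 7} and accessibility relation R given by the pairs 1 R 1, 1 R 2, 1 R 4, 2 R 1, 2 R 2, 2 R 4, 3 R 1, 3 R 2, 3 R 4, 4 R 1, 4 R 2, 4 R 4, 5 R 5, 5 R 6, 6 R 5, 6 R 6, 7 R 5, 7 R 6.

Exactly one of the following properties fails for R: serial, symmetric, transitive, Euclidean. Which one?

symmetric

Serial: yes — every world has a successor (e.g. 1 R 1).
Symmetric: no — 3 R 1 but not 1 R 3.
Transitive: yes — every two-step R-path is closed by a direct edge.
Euclidean: yes — any two successors of a common world are R-related.
Only symmetric fails.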